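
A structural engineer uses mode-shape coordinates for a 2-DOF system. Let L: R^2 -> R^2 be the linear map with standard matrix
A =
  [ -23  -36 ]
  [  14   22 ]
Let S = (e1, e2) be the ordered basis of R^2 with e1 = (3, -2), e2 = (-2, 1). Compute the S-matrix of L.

With P the matrix whose columns are e1, e2, [L]_S = P^(-1) A P.
Column by column: L(e1) = A e1 = (3, -2); its S-coordinates (1, 0) give column 1.
Continuing for each basis vector yields [L]_S = [[1, 2], [0, -2]].

[[1, 2], [0, -2]]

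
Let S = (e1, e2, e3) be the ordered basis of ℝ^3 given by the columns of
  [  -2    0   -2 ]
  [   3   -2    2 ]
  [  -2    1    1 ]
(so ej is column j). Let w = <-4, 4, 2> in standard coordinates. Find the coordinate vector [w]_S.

Write w = c_1 e1 + ... + c_3 e3 and solve for the c_i.
Solving this 3x3 system gives c = (0, 0, 2).
Check: 0·e1 + 0·e2 + 2e3 = <-4, 4, 2>.

<0, 0, 2>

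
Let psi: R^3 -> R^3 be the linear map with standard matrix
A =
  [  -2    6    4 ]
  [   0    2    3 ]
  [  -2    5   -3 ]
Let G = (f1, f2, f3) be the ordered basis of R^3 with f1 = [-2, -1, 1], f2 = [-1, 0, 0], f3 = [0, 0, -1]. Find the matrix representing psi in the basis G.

Let P have columns f1, ..., f3. Then [psi]_G = P^(-1) A P.
Here det P = 1, so P^(-1) is integer; computing A P first and then P^(-1)(A P) gives [[-1, 0, 3], [0, -2, -2], [3, -2, 0]].

[[-1, 0, 3], [0, -2, -2], [3, -2, 0]]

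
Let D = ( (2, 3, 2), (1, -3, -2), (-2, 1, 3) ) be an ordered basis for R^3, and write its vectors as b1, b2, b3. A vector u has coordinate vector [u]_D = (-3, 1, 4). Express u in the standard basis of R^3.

(-13, -8, 4)

The coordinates say u = -3b1 + b2 + 4b3; adding the scaled basis vectors gives (-13, -8, 4).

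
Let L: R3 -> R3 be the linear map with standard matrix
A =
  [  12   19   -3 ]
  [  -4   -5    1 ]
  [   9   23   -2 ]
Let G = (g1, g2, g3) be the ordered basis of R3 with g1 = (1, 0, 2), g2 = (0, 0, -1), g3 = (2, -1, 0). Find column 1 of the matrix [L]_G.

Compute L(g1) = A g1 = (6, -2, 5) in standard coordinates.
Then write this in G-coordinates: solve for y in y_1 g1 + ... + y_3 g3 = (6, -2, 5).
This gives y = (2, -1, 2), which is column 1 of [L]_G.

(2, -1, 2)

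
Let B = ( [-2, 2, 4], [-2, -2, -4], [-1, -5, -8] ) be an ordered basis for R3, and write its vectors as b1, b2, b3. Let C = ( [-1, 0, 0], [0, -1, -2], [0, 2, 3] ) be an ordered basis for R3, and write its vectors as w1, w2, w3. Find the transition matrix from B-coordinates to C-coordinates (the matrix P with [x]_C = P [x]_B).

Take x = bj: its B-coordinates are the j-th standard unit vector, so P e_j — column j of P — equals [bj]_C.
b1 = 2w1 - 2w2 + 0·w3, giving column 1 = [2, -2, 0]; repeating for each j gives P = [[2, 2, 1], [-2, 2, 1], [0, 0, -2]].

[[2, 2, 1], [-2, 2, 1], [0, 0, -2]]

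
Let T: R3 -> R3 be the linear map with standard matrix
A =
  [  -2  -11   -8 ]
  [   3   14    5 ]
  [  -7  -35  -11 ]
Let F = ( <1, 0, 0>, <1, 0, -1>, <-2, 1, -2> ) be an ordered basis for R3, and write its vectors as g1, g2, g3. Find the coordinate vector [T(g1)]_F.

<3, 1, 3>

Column 1 of [T]_F is the F-coordinate vector of T(g1).
In standard coordinates T(g1) = A g1 = <-2, 3, -7>.
Converting to F: <-2, 3, -7> = 3g1 + g2 + 3g3, so the coordinate vector is <3, 1, 3>.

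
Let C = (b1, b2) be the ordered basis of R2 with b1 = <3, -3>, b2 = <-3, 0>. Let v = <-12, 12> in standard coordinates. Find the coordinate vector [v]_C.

[v]_C is the unique c with M c = v, where M has columns b1, b2.
System: 3c_1 - 3c_2 = -12, -3c_1 + 0c_2 = 12; solving gives c_1 = -4, c_2 = 0.
Check: -4b1 + 0·b2 = <-12, 12>.

<-4, 0>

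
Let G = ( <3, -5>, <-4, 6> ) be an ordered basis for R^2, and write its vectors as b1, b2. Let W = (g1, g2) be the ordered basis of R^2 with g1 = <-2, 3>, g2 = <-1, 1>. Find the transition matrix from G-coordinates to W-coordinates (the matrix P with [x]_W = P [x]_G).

Take x = bj: its G-coordinates are the j-th standard unit vector, so P e_j — column j of P — equals [bj]_W.
b1 = -2g1 + g2, giving column 1 = <-2, 1>; repeating for each j gives P = [[-2, 2], [1, 0]].

[[-2, 2], [1, 0]]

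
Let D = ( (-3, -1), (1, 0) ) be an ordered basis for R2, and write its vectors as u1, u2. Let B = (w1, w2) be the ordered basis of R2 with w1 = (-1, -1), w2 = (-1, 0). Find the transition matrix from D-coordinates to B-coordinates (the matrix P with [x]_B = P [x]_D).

Column j of P is [uj]_B, since P maps D-coordinates to B-coordinates.
Expressing u1 in B: u1 = w1 + 2w2, so column 1 of P is (1, 2).
Doing the same for each uj gives P = [[1, 0], [2, -1]].

[[1, 0], [2, -1]]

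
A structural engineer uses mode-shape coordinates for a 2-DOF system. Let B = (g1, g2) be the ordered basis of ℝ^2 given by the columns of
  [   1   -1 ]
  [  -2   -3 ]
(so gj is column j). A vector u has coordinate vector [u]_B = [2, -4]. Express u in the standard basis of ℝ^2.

[6, 8]

u = M [u]_B, where M has columns g1, g2.
Carrying out the matrix-vector product, u = [6, 8].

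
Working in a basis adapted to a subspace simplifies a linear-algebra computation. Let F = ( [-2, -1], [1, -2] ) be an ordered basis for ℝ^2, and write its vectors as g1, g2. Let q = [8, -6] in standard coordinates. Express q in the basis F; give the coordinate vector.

[q]_F is the unique c with M c = q, where M has columns g1, g2.
System: -2c_1 + c_2 = 8, -c_1 - 2c_2 = -6; solving gives c_1 = -2, c_2 = 4.
Check: -2g1 + 4g2 = [8, -6].

[-2, 4]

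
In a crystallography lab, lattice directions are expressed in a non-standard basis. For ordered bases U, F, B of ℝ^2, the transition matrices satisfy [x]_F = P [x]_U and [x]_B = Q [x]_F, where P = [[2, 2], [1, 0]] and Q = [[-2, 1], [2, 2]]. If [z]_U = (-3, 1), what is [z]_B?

(5, -14)

Composing the changes, [z]_B = Q P [z]_U.
Q P = [[-3, -4], [6, 4]]; applying this to (-3, 1) gives (5, -14).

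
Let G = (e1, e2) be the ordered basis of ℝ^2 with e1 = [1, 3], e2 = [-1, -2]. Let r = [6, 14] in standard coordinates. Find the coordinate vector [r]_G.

Write r = c_1 e1 + c_2 e2 and solve for the c_i.
System: c_1 - c_2 = 6, 3c_1 - 2c_2 = 14; solving gives c_1 = 2, c_2 = -4.
Check: 2e1 - 4e2 = [6, 14].

[2, -4]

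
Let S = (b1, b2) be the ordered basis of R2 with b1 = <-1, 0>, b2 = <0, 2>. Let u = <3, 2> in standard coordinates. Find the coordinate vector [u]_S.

Write u = c_1 b1 + c_2 b2 and solve for the c_i.
System: -c_1 + 0c_2 = 3, 0c_1 + 2c_2 = 2; solving gives c_1 = -3, c_2 = 1.
Check: -3b1 + b2 = <3, 2>.

<-3, 1>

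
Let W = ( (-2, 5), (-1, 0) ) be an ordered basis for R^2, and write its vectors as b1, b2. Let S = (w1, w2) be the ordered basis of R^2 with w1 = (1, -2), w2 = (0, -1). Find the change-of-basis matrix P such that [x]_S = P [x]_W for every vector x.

[[-2, -1], [-1, 2]]

Let M have columns bj and N have columns wj. Then for every x, N [x]_S = x = M [x]_W, so P = N^(-1) M.
Since det N = -1, N^(-1) has integer entries; multiplying gives P = [[-2, -1], [-1, 2]].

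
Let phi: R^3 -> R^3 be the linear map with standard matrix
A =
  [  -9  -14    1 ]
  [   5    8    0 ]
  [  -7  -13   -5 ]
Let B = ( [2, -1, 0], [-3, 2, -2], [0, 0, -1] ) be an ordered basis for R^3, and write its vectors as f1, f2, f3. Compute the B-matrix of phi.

With P the matrix whose columns are f1, ..., f3, [phi]_B = P^(-1) A P.
Column by column: phi(f1) = A f1 = [-4, 2, -1]; its B-coordinates [-2, 0, 1] give column 1.
Continuing for each basis vector yields [phi]_B = [[-2, -3, -2], [0, -1, -1], [1, -3, -3]].

[[-2, -3, -2], [0, -1, -1], [1, -3, -3]]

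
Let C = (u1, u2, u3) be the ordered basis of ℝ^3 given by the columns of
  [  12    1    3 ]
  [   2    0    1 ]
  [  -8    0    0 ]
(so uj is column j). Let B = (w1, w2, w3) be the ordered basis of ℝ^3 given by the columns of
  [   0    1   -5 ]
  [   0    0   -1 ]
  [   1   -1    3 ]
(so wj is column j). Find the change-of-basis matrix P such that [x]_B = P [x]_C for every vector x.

[[0, 1, 1], [2, 1, -2], [-2, 0, -1]]

Take x = uj: its C-coordinates are the j-th standard unit vector, so P e_j — column j of P — equals [uj]_B.
u1 = 0·w1 + 2w2 - 2w3, giving column 1 = (0, 2, -2); repeating for each j gives P = [[0, 1, 1], [2, 1, -2], [-2, 0, -1]].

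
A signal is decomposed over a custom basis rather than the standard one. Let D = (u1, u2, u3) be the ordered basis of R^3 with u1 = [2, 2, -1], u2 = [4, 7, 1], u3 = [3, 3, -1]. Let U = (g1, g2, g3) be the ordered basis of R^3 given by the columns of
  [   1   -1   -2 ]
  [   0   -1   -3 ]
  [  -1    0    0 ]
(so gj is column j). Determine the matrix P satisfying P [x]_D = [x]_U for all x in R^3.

Column j of P is [uj]_U, since P maps D-coordinates to U-coordinates.
Expressing u1 in U: u1 = g1 + g2 - g3, so column 1 of P is [1, 1, -1].
Doing the same for each uj gives P = [[1, -1, 1], [1, -1, 0], [-1, -2, -1]].

[[1, -1, 1], [1, -1, 0], [-1, -2, -1]]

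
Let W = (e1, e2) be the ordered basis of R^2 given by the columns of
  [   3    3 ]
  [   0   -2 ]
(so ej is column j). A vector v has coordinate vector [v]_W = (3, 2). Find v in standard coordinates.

By definition v = 3e1 + 2e2.
Summing componentwise gives (15, -4).

(15, -4)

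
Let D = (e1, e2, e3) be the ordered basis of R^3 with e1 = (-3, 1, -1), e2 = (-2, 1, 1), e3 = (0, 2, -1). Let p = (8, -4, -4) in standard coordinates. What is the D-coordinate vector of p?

We seek scalars with c_1 e1 + ... + c_3 e3 = p; equivalently solve M c = p where the columns of M are e1, ..., e3.
Gaussian elimination on [M | p] yields c = (0, -4, 0).
Check: 0·e1 - 4e2 + 0·e3 = (8, -4, -4).

(0, -4, 0)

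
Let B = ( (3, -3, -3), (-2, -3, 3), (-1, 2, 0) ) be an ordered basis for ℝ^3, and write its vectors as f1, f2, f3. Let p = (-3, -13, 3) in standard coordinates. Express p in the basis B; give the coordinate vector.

Write p = c_1 f1 + ... + c_3 f3 and solve for the c_i.
Solving this 3x3 system gives c = (3, 4, 4).
Check: 3f1 + 4f2 + 4f3 = (-3, -13, 3).

(3, 4, 4)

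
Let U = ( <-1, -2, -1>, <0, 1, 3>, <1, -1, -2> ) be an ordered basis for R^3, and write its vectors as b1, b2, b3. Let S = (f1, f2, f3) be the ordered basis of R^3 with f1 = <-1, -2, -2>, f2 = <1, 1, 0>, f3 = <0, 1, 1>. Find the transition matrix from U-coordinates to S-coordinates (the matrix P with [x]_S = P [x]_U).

[[0, -2, 0], [-1, -2, 1], [-1, -1, -2]]

Let M have columns bj and N have columns fj. Then for every x, N [x]_S = x = M [x]_U, so P = N^(-1) M.
Since det N = -1, N^(-1) has integer entries; multiplying gives P = [[0, -2, 0], [-1, -2, 1], [-1, -1, -2]].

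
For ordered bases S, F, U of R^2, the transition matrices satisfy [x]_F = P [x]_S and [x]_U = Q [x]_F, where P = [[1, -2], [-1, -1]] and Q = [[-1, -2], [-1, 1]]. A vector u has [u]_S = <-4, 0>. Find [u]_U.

<-4, 8>

Apply P to get F-coordinates <-4, 4>, then Q to get U-coordinates.
The result is [u]_U = <-4, 8>.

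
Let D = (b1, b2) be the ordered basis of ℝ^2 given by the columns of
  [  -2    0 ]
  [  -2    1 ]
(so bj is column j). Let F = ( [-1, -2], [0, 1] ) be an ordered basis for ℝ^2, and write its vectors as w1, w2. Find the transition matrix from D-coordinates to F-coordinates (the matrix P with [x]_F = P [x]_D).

[[2, 0], [2, 1]]

Column j of P is [bj]_F, since P maps D-coordinates to F-coordinates.
Expressing b1 in F: b1 = 2w1 + 2w2, so column 1 of P is [2, 2].
Doing the same for each bj gives P = [[2, 0], [2, 1]].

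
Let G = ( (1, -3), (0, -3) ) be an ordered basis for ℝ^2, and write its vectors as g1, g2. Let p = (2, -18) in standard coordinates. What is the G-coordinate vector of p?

(2, 4)

[p]_G is the unique c with M c = p, where M has columns g1, g2.
System: c_1 + 0c_2 = 2, -3c_1 - 3c_2 = -18; solving gives c_1 = 2, c_2 = 4.
Check: 2g1 + 4g2 = (2, -18).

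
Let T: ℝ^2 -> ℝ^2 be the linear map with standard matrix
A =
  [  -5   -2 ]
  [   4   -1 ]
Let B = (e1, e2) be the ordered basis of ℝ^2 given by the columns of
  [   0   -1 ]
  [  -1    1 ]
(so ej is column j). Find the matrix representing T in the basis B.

[[-3, 2], [-2, -3]]

With P the matrix whose columns are e1, e2, [T]_B = P^(-1) A P.
Column by column: T(e1) = A e1 = (2, 1); its B-coordinates (-3, -2) give column 1.
Continuing for each basis vector yields [T]_B = [[-3, 2], [-2, -3]].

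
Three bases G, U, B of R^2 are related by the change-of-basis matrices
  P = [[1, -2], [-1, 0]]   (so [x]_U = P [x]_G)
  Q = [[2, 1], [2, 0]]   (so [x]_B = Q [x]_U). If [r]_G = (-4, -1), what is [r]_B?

(0, -4)

Apply P to get U-coordinates (-2, 4), then Q to get B-coordinates.
The result is [r]_B = (0, -4).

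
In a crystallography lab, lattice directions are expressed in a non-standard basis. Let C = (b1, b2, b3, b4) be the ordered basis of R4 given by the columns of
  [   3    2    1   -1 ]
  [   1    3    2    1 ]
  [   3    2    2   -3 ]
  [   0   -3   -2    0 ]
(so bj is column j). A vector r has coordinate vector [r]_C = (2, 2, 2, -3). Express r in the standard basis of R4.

The coordinates say r = 2b1 + 2b2 + 2b3 - 3b4; adding the scaled basis vectors gives (15, 9, 23, -10).

(15, 9, 23, -10)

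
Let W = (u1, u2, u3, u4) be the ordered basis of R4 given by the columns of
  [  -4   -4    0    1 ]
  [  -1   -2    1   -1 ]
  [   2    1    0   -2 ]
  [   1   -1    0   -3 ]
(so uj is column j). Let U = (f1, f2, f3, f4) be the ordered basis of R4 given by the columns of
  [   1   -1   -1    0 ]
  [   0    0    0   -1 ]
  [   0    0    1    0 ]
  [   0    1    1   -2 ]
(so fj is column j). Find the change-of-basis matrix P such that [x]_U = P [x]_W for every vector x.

Column j of P is [uj]_U, since P maps W-coordinates to U-coordinates.
Expressing u1 in U: u1 = -f1 + f2 + 2f3 + f4, so column 1 of P is (-1, 1, 2, 1).
Doing the same for each uj gives P = [[-1, -1, -2, 0], [1, 2, -2, 1], [2, 1, 0, -2], [1, 2, -1, 1]].

[[-1, -1, -2, 0], [1, 2, -2, 1], [2, 1, 0, -2], [1, 2, -1, 1]]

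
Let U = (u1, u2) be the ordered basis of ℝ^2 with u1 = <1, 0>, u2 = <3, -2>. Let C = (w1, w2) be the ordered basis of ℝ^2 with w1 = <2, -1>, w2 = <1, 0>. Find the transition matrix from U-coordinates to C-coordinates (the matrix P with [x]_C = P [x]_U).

[[0, 2], [1, -1]]

Let M have columns uj and N have columns wj. Then for every x, N [x]_C = x = M [x]_U, so P = N^(-1) M.
Since det N = 1, N^(-1) has integer entries; multiplying gives P = [[0, 2], [1, -1]].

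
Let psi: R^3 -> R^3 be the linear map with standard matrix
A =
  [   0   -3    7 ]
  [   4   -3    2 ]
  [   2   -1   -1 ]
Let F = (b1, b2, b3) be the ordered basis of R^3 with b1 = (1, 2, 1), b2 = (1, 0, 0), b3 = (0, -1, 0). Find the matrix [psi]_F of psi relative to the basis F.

Let P have columns b1, ..., b3. Then [psi]_F = P^(-1) A P.
Here det P = -1, so P^(-1) is integer; computing A P first and then P^(-1)(A P) gives [[-1, 2, 1], [2, -2, 2], [-2, 0, -1]].

[[-1, 2, 1], [2, -2, 2], [-2, 0, -1]]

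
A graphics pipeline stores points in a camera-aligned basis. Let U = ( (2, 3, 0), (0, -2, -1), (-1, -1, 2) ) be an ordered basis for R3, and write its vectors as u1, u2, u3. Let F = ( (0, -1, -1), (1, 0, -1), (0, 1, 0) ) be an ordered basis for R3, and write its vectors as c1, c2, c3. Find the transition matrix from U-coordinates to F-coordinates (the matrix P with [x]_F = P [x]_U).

[[-2, 1, -1], [2, 0, -1], [1, -1, -2]]

Take x = uj: its U-coordinates are the j-th standard unit vector, so P e_j — column j of P — equals [uj]_F.
u1 = -2c1 + 2c2 + c3, giving column 1 = (-2, 2, 1); repeating for each j gives P = [[-2, 1, -1], [2, 0, -1], [1, -1, -2]].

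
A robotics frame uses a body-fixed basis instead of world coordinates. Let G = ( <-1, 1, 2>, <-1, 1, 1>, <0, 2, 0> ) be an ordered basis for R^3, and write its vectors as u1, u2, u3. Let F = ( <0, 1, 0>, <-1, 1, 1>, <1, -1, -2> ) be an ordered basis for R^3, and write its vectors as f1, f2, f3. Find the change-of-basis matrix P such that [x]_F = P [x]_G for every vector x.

[[0, 0, 2], [0, 1, 0], [-1, 0, 0]]

Take x = uj: its G-coordinates are the j-th standard unit vector, so P e_j — column j of P — equals [uj]_F.
u1 = 0·f1 + 0·f2 - f3, giving column 1 = <0, 0, -1>; repeating for each j gives P = [[0, 0, 2], [0, 1, 0], [-1, 0, 0]].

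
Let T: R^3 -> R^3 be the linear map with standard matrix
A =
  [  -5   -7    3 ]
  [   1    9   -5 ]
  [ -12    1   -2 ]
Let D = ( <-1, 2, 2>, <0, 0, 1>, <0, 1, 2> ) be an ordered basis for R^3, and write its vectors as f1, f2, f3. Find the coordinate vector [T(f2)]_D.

<-3, 2, 1>

Column 2 of [T]_D is the D-coordinate vector of T(f2).
In standard coordinates T(f2) = A f2 = <3, -5, -2>.
Converting to D: <3, -5, -2> = -3f1 + 2f2 + f3, so the coordinate vector is <-3, 2, 1>.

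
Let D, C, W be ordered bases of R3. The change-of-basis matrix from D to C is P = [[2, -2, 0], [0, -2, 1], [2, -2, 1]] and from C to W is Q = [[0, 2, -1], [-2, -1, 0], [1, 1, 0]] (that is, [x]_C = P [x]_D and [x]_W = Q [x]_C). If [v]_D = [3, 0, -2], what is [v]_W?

[-8, -10, 4]

Apply P to get C-coordinates [6, -2, 4], then Q to get W-coordinates.
The result is [v]_W = [-8, -10, 4].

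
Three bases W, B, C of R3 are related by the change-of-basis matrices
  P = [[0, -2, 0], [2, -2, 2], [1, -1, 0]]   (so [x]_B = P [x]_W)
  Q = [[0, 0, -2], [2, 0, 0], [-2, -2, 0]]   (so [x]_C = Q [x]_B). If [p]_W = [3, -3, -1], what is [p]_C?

Apply P to get B-coordinates [6, 10, 6], then Q to get C-coordinates.
The result is [p]_C = [-12, 12, -32].

[-12, 12, -32]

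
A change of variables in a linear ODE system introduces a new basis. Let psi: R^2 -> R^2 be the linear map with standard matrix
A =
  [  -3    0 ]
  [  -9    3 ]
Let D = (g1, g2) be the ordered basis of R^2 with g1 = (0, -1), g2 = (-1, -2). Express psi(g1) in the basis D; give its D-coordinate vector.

Compute psi(g1) = A g1 = (0, -3) in standard coordinates.
Then write this in D-coordinates: solve for y in y_1 g1 + y_2 g2 = (0, -3).
This gives y = (3, 0), which is column 1 of [psi]_D.

(3, 0)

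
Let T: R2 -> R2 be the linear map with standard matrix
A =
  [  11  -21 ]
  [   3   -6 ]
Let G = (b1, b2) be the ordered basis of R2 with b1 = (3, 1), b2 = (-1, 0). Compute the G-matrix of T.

[[3, -3], [-3, 2]]

The j-th column of [T]_G is [T(bj)]_G.
T(b1) = A b1 = (12, 3) = 3b1 - 3b2, so column 1 is (3, -3).
Repeating for b2 and assembling the columns gives [[3, -3], [-3, 2]].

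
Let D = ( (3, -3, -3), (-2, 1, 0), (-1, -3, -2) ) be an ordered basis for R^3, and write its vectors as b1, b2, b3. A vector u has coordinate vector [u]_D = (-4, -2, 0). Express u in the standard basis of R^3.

By definition u = -4b1 - 2b2 + 0·b3.
Summing componentwise gives (-8, 10, 12).

(-8, 10, 12)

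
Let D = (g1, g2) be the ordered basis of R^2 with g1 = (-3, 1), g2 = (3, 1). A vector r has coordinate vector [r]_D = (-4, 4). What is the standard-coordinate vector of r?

(24, 0)

r = M [r]_D, where M has columns g1, g2.
Carrying out the matrix-vector product, r = (24, 0).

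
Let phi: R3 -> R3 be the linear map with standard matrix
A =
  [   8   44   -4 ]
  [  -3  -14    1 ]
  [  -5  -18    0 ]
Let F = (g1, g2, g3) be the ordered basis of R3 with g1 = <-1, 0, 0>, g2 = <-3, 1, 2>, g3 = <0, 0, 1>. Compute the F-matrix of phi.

[[-1, -3, 1], [3, -3, 1], [-1, 3, -2]]

The j-th column of [phi]_F is [phi(gj)]_F.
phi(g1) = A g1 = <-8, 3, 5> = -g1 + 3g2 - g3, so column 1 is <-1, 3, -1>.
Repeating for g2, g3 and assembling the columns gives [[-1, -3, 1], [3, -3, 1], [-1, 3, -2]].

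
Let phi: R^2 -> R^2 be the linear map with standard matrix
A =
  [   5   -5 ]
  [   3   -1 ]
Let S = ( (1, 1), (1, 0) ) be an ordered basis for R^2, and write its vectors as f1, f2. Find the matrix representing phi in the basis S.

[[2, 3], [-2, 2]]

With P the matrix whose columns are f1, f2, [phi]_S = P^(-1) A P.
Column by column: phi(f1) = A f1 = (0, 2); its S-coordinates (2, -2) give column 1.
Continuing for each basis vector yields [phi]_S = [[2, 3], [-2, 2]].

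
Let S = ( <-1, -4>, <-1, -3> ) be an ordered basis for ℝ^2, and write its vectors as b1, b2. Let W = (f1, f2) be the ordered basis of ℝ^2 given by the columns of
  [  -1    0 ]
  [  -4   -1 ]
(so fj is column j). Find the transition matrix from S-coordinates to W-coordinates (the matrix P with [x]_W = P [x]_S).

Column j of P is [bj]_W, since P maps S-coordinates to W-coordinates.
Expressing b1 in W: b1 = f1 + 0·f2, so column 1 of P is <1, 0>.
Doing the same for each bj gives P = [[1, 1], [0, -1]].

[[1, 1], [0, -1]]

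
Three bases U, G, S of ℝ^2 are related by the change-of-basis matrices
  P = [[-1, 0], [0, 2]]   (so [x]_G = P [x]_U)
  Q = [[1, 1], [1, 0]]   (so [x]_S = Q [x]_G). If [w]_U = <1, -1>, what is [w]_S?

Apply P to get G-coordinates <-1, -2>, then Q to get S-coordinates.
The result is [w]_S = <-3, -1>.

<-3, -1>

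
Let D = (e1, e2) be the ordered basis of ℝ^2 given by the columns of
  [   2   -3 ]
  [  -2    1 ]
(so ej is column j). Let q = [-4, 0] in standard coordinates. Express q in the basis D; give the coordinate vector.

[1, 2]

Write q = c_1 e1 + c_2 e2 and solve for the c_i.
System: 2c_1 - 3c_2 = -4, -2c_1 + c_2 = 0; solving gives c_1 = 1, c_2 = 2.
Check: e1 + 2e2 = [-4, 0].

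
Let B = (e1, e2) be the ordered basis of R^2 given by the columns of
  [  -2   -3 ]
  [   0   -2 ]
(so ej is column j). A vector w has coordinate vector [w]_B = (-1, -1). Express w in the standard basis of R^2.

(5, 2)

w = M [w]_B, where M has columns e1, e2.
Carrying out the matrix-vector product, w = (5, 2).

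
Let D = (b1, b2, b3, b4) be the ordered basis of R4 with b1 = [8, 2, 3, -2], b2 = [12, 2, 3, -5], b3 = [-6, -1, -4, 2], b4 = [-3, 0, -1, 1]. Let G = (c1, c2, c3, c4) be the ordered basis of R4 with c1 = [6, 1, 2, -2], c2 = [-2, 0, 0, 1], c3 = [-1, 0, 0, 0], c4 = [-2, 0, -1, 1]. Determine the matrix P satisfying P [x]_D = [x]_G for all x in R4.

Take x = bj: its D-coordinates are the j-th standard unit vector, so P e_j — column j of P — equals [bj]_G.
b1 = 2c1 + c2 + 0·c3 + c4, giving column 1 = [2, 1, 0, 1]; repeating for each j gives P = [[2, 2, -1, 0], [1, -2, -2, 0], [0, 2, 0, 1], [1, 1, 2, 1]].

[[2, 2, -1, 0], [1, -2, -2, 0], [0, 2, 0, 1], [1, 1, 2, 1]]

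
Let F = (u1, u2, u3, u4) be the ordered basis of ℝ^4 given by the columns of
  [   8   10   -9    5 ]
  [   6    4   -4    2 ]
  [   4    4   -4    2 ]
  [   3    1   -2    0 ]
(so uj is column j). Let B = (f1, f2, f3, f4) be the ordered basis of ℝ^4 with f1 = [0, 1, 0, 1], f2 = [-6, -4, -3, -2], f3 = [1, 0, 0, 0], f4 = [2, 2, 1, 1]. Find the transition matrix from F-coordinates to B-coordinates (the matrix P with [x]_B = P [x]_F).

Let M have columns uj and N have columns fj. Then for every x, N [x]_B = x = M [x]_F, so P = N^(-1) M.
Since det N = 1, N^(-1) has integer entries; multiplying gives P = [[0, -2, 0, -2], [-1, -1, 2, 0], [0, 2, -1, 1], [1, 1, 2, 2]].

[[0, -2, 0, -2], [-1, -1, 2, 0], [0, 2, -1, 1], [1, 1, 2, 2]]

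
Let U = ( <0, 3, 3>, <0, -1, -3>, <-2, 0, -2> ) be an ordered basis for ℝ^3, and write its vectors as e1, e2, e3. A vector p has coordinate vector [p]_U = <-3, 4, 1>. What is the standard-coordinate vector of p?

p = M [p]_U, where M has columns e1, ..., e3.
Carrying out the matrix-vector product, p = <-2, -13, -23>.

<-2, -13, -23>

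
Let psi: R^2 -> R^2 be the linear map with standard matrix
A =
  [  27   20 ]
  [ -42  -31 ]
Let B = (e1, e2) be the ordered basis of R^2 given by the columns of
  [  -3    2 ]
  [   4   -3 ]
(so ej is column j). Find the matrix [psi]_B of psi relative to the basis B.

Let P have columns e1, e2. Then [psi]_B = P^(-1) A P.
Here det P = 1, so P^(-1) is integer; computing A P first and then P^(-1)(A P) gives [[-1, 0], [-2, -3]].

[[-1, 0], [-2, -3]]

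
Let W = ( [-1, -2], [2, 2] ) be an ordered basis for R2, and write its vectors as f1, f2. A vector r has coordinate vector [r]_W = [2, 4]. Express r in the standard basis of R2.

r = M [r]_W, where M has columns f1, f2.
Carrying out the matrix-vector product, r = [6, 4].

[6, 4]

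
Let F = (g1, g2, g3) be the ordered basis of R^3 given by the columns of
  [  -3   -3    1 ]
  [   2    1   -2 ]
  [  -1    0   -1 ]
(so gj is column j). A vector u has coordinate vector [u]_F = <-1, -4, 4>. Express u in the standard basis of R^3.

By definition u = -g1 - 4g2 + 4g3.
Summing componentwise gives <19, -14, -3>.

<19, -14, -3>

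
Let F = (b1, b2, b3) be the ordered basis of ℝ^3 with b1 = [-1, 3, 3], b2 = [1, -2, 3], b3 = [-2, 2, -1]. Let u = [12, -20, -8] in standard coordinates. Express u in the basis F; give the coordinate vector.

[-4, 0, -4]

Write u = c_1 b1 + ... + c_3 b3 and solve for the c_i.
Solving this 3x3 system gives c = (-4, 0, -4).
Check: -4b1 + 0·b2 - 4b3 = [12, -20, -8].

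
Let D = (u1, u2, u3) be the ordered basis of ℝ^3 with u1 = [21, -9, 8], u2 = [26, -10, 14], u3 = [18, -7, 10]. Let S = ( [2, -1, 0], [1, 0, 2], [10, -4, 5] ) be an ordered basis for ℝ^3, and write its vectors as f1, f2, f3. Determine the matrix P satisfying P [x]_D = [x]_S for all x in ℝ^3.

[[1, 2, -1], [-1, 2, 0], [2, 2, 2]]

Take x = uj: its D-coordinates are the j-th standard unit vector, so P e_j — column j of P — equals [uj]_S.
u1 = f1 - f2 + 2f3, giving column 1 = [1, -1, 2]; repeating for each j gives P = [[1, 2, -1], [-1, 2, 0], [2, 2, 2]].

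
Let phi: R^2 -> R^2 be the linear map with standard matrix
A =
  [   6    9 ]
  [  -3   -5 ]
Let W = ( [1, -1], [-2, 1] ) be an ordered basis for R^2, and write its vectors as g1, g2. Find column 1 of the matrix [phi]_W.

[-1, 1]

Compute phi(g1) = A g1 = [-3, 2] in standard coordinates.
Then write this in W-coordinates: solve for y in y_1 g1 + y_2 g2 = [-3, 2].
This gives y = [-1, 1], which is column 1 of [phi]_W.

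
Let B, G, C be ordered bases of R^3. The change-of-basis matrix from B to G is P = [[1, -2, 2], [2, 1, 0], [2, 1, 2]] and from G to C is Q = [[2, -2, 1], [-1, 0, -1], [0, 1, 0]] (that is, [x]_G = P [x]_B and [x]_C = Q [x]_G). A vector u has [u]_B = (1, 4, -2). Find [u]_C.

Apply P to get G-coordinates (-11, 6, 2), then Q to get C-coordinates.
The result is [u]_C = (-32, 9, 6).

(-32, 9, 6)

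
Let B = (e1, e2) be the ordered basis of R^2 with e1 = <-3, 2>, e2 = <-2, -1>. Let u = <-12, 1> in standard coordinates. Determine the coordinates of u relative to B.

<2, 3>

We seek scalars with c_1 e1 + c_2 e2 = u; equivalently solve M c = u where the columns of M are e1, e2.
System: -3c_1 - 2c_2 = -12, 2c_1 - c_2 = 1; solving gives c_1 = 2, c_2 = 3.
Check: 2e1 + 3e2 = <-12, 1>.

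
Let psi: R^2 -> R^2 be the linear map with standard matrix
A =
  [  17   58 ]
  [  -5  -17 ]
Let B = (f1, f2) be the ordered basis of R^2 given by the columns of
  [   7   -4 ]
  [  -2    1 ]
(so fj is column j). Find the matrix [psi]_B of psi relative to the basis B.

[[1, -2], [1, -1]]

Let P have columns f1, f2. Then [psi]_B = P^(-1) A P.
Here det P = -1, so P^(-1) is integer; computing A P first and then P^(-1)(A P) gives [[1, -2], [1, -1]].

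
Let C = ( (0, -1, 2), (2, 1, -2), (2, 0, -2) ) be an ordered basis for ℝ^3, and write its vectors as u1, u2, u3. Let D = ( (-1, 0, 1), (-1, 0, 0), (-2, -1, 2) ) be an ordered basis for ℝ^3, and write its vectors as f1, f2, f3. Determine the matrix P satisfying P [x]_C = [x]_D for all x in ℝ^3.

Let M have columns uj and N have columns fj. Then for every x, N [x]_D = x = M [x]_C, so P = N^(-1) M.
Since det N = 1, N^(-1) has integer entries; multiplying gives P = [[0, 0, -2], [-2, 0, 0], [1, -1, 0]].

[[0, 0, -2], [-2, 0, 0], [1, -1, 0]]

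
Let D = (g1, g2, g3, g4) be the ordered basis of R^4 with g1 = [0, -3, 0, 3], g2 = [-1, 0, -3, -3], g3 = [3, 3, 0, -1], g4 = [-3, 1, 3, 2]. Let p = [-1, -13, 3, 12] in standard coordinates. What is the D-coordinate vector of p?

We seek scalars with c_1 g1 + ... + c_4 g4 = p; equivalently solve M c = p where the columns of M are g1, ..., g4.
Row-reducing the augmented matrix [M | p] gives c = (2, -2, -2, -1).
Check: 2g1 - 2g2 - 2g3 - g4 = [-1, -13, 3, 12].

[2, -2, -2, -1]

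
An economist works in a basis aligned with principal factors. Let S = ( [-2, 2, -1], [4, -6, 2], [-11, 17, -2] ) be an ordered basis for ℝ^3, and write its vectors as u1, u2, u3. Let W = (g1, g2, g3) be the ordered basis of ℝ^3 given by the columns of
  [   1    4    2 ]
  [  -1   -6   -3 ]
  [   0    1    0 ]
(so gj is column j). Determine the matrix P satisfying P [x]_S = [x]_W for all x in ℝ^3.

Column j of P is [uj]_W, since P maps S-coordinates to W-coordinates.
Expressing u1 in W: u1 = -2g1 - g2 + 2g3, so column 1 of P is [-2, -1, 2].
Doing the same for each uj gives P = [[-2, 0, 1], [-1, 2, -2], [2, -2, -2]].

[[-2, 0, 1], [-1, 2, -2], [2, -2, -2]]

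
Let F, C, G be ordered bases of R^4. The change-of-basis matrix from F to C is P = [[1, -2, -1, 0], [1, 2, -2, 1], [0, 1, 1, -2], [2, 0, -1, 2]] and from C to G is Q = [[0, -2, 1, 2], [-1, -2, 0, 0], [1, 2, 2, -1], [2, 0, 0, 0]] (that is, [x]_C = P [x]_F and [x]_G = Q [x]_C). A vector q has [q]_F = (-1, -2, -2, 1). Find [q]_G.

Composing the changes, [q]_G = Q P [q]_F.
Q P = [[2, -3, 3, 0], [-3, -2, 5, -2], [1, 4, -2, -4], [2, -4, -2, 0]]; applying this to (-1, -2, -2, 1) gives (-2, -5, -9, 10).

(-2, -5, -9, 10)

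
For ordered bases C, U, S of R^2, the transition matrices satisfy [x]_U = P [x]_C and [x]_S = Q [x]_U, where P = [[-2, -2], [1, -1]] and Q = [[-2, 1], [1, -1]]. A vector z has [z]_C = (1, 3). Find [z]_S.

(14, -6)

Apply P to get U-coordinates (-8, -2), then Q to get S-coordinates.
The result is [z]_S = (14, -6).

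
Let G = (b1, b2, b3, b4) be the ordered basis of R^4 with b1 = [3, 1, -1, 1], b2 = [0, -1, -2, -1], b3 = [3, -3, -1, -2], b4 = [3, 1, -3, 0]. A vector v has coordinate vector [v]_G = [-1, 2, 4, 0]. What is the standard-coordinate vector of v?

[9, -15, -7, -11]

v = M [v]_G, where M has columns b1, ..., b4.
Carrying out the matrix-vector product, v = [9, -15, -7, -11].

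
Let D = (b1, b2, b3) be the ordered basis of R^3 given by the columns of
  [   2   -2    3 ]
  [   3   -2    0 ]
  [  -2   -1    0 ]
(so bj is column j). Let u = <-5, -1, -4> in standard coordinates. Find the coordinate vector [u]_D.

<1, 2, -1>

[u]_D is the unique c with M c = u, where M has columns b1, ..., b3.
Solving this 3x3 system gives c = (1, 2, -1).
Check: b1 + 2b2 - b3 = <-5, -1, -4>.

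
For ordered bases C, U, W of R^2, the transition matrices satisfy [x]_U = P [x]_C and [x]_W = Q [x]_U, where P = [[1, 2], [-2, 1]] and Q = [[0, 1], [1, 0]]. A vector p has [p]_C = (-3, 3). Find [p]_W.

(9, 3)

Composing the changes, [p]_W = Q P [p]_C.
Q P = [[-2, 1], [1, 2]]; applying this to (-3, 3) gives (9, 3).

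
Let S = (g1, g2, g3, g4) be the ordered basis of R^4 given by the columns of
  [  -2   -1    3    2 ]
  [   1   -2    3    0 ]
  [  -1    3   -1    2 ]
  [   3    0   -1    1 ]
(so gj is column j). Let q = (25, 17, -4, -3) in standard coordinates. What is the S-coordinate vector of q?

(-1, -3, 4, 4)

We seek scalars with c_1 g1 + ... + c_4 g4 = q; equivalently solve M c = q where the columns of M are g1, ..., g4.
Gaussian elimination on [M | q] yields c = (-1, -3, 4, 4).
Check: -g1 - 3g2 + 4g3 + 4g4 = (25, 17, -4, -3).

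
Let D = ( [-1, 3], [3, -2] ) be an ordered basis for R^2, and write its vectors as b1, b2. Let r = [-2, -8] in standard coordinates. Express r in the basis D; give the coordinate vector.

[-4, -2]

[r]_D is the unique c with M c = r, where M has columns b1, b2.
System: -c_1 + 3c_2 = -2, 3c_1 - 2c_2 = -8; solving gives c_1 = -4, c_2 = -2.
Check: -4b1 - 2b2 = [-2, -8].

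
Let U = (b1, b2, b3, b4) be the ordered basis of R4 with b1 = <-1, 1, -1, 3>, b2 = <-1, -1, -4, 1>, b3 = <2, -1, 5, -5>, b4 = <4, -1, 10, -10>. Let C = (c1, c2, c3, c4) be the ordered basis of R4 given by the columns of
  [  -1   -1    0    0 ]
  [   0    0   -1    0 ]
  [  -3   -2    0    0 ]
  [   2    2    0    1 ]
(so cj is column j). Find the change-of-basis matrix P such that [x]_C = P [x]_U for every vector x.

Column j of P is [bj]_C, since P maps U-coordinates to C-coordinates.
Expressing b1 in C: b1 = -c1 + 2c2 - c3 + c4, so column 1 of P is <-1, 2, -1, 1>.
Doing the same for each bj gives P = [[-1, 2, -1, -2], [2, -1, -1, -2], [-1, 1, 1, 1], [1, -1, -1, -2]].

[[-1, 2, -1, -2], [2, -1, -1, -2], [-1, 1, 1, 1], [1, -1, -1, -2]]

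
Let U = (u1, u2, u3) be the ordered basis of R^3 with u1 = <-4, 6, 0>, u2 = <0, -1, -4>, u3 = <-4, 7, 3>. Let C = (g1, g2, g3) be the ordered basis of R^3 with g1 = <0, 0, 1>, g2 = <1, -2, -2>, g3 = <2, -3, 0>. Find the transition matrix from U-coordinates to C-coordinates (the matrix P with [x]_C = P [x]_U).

[[0, 0, -1], [0, 2, -2], [-2, -1, -1]]

Let M have columns uj and N have columns gj. Then for every x, N [x]_C = x = M [x]_U, so P = N^(-1) M.
Since det N = 1, N^(-1) has integer entries; multiplying gives P = [[0, 0, -1], [0, 2, -2], [-2, -1, -1]].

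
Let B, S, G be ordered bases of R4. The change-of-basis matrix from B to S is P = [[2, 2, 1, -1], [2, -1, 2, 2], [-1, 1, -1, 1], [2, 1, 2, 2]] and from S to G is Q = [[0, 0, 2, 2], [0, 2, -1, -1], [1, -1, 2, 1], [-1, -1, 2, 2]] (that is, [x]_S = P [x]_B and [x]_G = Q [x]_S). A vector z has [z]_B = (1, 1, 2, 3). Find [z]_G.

Composing the changes, [z]_G = Q P [z]_B.
Q P = [[2, 4, 2, 6], [3, -4, 3, 1], [0, 6, -1, 1], [-2, 3, -1, 5]]; applying this to (1, 1, 2, 3) gives (28, 8, 7, 14).

(28, 8, 7, 14)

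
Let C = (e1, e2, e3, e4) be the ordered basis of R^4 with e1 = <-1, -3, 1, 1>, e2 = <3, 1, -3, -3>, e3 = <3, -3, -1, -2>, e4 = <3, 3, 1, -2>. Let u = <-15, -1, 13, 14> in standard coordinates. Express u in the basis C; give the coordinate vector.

<0, -4, -1, 0>

We seek scalars with c_1 e1 + ... + c_4 e4 = u; equivalently solve M c = u where the columns of M are e1, ..., e4.
Row-reducing the augmented matrix [M | u] gives c = (0, -4, -1, 0).
Check: 0·e1 - 4e2 - e3 + 0·e4 = <-15, -1, 13, 14>.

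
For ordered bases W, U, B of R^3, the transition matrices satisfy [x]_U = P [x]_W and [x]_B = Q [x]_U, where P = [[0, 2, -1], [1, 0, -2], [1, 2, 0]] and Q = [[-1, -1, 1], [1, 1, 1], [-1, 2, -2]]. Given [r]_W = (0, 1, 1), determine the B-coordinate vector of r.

Apply P to get U-coordinates (1, -2, 2), then Q to get B-coordinates.
The result is [r]_B = (3, 1, -9).

(3, 1, -9)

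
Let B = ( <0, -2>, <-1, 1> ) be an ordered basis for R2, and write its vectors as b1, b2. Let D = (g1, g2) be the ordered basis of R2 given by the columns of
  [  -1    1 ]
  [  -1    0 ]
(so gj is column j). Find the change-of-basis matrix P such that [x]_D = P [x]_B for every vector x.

[[2, -1], [2, -2]]

Let M have columns bj and N have columns gj. Then for every x, N [x]_D = x = M [x]_B, so P = N^(-1) M.
Since det N = 1, N^(-1) has integer entries; multiplying gives P = [[2, -1], [2, -2]].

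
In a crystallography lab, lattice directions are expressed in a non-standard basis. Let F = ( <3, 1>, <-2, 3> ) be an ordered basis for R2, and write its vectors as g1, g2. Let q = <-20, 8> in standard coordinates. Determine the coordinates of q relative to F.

<-4, 4>

Write q = c_1 g1 + c_2 g2 and solve for the c_i.
System: 3c_1 - 2c_2 = -20, c_1 + 3c_2 = 8; solving gives c_1 = -4, c_2 = 4.
Check: -4g1 + 4g2 = <-20, 8>.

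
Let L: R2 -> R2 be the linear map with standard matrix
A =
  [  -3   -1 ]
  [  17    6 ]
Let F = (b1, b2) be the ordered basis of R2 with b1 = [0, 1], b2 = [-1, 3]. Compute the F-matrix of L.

Let P have columns b1, b2. Then [L]_F = P^(-1) A P.
Here det P = 1, so P^(-1) is integer; computing A P first and then P^(-1)(A P) gives [[3, 1], [1, 0]].

[[3, 1], [1, 0]]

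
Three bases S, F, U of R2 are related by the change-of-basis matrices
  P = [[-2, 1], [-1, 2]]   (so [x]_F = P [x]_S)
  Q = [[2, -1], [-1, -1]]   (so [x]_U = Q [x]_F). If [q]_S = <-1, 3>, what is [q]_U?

<3, -12>

Composing the changes, [q]_U = Q P [q]_S.
Q P = [[-3, 0], [3, -3]]; applying this to <-1, 3> gives <3, -12>.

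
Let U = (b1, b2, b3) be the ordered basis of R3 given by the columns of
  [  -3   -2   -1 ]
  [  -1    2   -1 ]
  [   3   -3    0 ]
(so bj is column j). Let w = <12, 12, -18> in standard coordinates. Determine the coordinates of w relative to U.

We seek scalars with c_1 b1 + ... + c_3 b3 = w; equivalently solve M c = w where the columns of M are b1, ..., b3.
Solving this 3x3 system gives c = (-4, 2, -4).
Check: -4b1 + 2b2 - 4b3 = <12, 12, -18>.

<-4, 2, -4>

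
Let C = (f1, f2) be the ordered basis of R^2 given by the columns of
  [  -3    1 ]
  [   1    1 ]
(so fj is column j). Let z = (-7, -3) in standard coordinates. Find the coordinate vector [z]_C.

(1, -4)

[z]_C is the unique c with M c = z, where M has columns f1, f2.
System: -3c_1 + c_2 = -7, c_1 + c_2 = -3; solving gives c_1 = 1, c_2 = -4.
Check: f1 - 4f2 = (-7, -3).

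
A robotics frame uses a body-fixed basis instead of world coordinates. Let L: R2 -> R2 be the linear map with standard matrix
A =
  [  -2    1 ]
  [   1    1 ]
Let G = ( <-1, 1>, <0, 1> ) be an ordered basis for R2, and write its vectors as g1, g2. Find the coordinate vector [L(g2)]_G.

Column 2 of [L]_G is the G-coordinate vector of L(g2).
In standard coordinates L(g2) = A g2 = <1, 1>.
Converting to G: <1, 1> = -g1 + 2g2, so the coordinate vector is <-1, 2>.

<-1, 2>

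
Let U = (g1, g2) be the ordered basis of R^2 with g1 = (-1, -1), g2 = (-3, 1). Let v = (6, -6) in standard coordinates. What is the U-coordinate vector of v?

Write v = c_1 g1 + c_2 g2 and solve for the c_i.
System: -c_1 - 3c_2 = 6, -c_1 + c_2 = -6; solving gives c_1 = 3, c_2 = -3.
Check: 3g1 - 3g2 = (6, -6).

(3, -3)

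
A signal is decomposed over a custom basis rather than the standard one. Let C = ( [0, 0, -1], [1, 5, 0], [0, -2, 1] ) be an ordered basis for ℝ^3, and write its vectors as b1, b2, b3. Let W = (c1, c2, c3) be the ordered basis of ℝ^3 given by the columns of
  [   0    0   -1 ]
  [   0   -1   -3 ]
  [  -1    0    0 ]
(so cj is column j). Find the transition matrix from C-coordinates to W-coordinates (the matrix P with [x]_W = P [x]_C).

[[1, 0, -1], [0, -2, 2], [0, -1, 0]]

Column j of P is [bj]_W, since P maps C-coordinates to W-coordinates.
Expressing b1 in W: b1 = c1 + 0·c2 + 0·c3, so column 1 of P is [1, 0, 0].
Doing the same for each bj gives P = [[1, 0, -1], [0, -2, 2], [0, -1, 0]].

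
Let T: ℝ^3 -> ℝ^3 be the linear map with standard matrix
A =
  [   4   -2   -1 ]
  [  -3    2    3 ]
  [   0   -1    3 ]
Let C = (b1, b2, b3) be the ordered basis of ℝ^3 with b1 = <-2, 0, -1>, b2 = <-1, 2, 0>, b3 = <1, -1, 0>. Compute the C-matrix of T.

[[3, 2, -1], [2, 3, -1], [1, -1, 3]]

With P the matrix whose columns are b1, ..., b3, [T]_C = P^(-1) A P.
Column by column: T(b1) = A b1 = <-7, 3, -3>; its C-coordinates <3, 2, 1> give column 1.
Continuing for each basis vector yields [T]_C = [[3, 2, -1], [2, 3, -1], [1, -1, 3]].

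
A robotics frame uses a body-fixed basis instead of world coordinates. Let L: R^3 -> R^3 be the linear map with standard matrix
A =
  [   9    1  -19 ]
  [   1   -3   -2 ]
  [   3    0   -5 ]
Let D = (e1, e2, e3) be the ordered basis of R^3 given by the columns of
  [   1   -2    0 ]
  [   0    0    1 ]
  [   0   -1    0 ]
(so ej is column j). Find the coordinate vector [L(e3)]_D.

(1, 0, -3)

Compute L(e3) = A e3 = (1, -3, 0) in standard coordinates.
Then write this in D-coordinates: solve for y in y_1 e1 + ... + y_3 e3 = (1, -3, 0).
This gives y = (1, 0, -3), which is column 3 of [L]_D.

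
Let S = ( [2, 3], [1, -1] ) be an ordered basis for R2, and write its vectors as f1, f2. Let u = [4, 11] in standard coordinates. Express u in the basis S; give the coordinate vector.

[3, -2]

We seek scalars with c_1 f1 + c_2 f2 = u; equivalently solve M c = u where the columns of M are f1, f2.
System: 2c_1 + c_2 = 4, 3c_1 - c_2 = 11; solving gives c_1 = 3, c_2 = -2.
Check: 3f1 - 2f2 = [4, 11].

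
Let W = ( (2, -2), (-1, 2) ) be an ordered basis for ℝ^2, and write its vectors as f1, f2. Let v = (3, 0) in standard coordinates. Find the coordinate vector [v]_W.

We seek scalars with c_1 f1 + c_2 f2 = v; equivalently solve M c = v where the columns of M are f1, f2.
System: 2c_1 - c_2 = 3, -2c_1 + 2c_2 = 0; solving gives c_1 = 3, c_2 = 3.
Check: 3f1 + 3f2 = (3, 0).

(3, 3)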